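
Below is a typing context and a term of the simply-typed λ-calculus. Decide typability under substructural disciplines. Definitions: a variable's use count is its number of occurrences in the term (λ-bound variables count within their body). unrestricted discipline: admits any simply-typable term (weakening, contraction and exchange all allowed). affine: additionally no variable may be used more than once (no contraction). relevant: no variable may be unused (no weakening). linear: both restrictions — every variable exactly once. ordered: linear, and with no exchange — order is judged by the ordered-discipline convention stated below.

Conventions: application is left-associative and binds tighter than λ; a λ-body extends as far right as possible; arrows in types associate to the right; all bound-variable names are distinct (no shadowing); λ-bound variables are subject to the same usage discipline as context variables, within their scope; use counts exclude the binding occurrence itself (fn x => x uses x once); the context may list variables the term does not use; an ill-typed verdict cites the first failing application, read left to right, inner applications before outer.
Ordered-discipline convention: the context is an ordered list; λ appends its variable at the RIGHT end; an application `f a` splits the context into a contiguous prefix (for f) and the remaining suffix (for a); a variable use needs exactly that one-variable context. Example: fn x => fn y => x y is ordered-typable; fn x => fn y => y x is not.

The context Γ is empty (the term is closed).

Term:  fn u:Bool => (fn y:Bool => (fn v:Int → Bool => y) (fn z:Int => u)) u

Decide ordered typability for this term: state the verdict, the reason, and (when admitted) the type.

no — repeated use of u ×2; v, z left unused
use counts: u (bound)=2; y (bound)=1; v (bound)=0; z (bound)=0
order of uses: y, u, u
typing: well-typed at Bool → Bool
all disciplines: ordered ✗, linear ✗, affine ✗, relevant ✗, unrestricted ✓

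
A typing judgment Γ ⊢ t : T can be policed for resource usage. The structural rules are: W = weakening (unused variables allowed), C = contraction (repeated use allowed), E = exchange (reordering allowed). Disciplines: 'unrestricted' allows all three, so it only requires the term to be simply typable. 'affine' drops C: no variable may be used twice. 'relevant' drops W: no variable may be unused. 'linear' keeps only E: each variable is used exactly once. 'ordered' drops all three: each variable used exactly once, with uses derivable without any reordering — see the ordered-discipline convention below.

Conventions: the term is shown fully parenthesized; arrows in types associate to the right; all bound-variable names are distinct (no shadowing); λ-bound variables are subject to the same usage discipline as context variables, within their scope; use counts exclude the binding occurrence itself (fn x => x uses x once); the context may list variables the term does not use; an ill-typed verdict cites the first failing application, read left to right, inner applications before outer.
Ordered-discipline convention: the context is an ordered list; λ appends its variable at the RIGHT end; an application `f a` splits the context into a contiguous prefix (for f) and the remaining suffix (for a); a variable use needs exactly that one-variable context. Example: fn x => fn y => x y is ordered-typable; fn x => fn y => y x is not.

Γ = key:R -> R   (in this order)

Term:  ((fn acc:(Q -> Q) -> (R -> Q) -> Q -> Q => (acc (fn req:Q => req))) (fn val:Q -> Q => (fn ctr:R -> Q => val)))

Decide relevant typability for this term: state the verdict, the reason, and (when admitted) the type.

no — key, ctr left unused
variable uses: key: 0, acc (λ-bound): 1, req (λ-bound): 1, val (λ-bound): 1, ctr (λ-bound): 0
left-to-right use order: acc, req, val
typing: well-typed — term : (R -> Q) -> Q -> Q
all disciplines: ordered ✗; linear ✗; affine ✓; relevant ✗; unrestricted ✓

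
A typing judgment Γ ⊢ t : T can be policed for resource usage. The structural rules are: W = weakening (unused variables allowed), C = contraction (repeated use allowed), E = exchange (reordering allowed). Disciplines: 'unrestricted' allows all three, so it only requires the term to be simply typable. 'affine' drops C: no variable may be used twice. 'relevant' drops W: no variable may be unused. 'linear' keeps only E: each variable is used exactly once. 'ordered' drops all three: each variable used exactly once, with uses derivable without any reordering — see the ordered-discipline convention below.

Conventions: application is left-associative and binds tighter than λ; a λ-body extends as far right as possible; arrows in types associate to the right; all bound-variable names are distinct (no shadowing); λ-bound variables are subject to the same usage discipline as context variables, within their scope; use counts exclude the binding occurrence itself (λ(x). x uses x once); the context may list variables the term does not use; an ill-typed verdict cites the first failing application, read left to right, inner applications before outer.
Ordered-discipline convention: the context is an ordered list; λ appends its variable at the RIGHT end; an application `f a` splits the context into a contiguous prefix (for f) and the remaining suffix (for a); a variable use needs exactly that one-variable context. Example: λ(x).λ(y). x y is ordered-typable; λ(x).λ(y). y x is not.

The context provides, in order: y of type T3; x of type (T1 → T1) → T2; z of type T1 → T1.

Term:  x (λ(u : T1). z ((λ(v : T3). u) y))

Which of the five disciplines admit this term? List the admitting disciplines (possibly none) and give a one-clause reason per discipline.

accepted by: affine, unrestricted
use counts: y=1, x=1, z=1, u (λ-bound)=1, v (λ-bound)=0
uses in reading order: x, z, u, y
typing: well-typed — term : T2
ordered ✗ (needs weakening: v unused)
linear ✗ (needs weakening: v unused)
affine ✓ (y, x, z, u, v: no repeats, contraction unneeded)
relevant ✗ (needs weakening: v unused)
unrestricted ✓ (typability at T2 is all that's needed)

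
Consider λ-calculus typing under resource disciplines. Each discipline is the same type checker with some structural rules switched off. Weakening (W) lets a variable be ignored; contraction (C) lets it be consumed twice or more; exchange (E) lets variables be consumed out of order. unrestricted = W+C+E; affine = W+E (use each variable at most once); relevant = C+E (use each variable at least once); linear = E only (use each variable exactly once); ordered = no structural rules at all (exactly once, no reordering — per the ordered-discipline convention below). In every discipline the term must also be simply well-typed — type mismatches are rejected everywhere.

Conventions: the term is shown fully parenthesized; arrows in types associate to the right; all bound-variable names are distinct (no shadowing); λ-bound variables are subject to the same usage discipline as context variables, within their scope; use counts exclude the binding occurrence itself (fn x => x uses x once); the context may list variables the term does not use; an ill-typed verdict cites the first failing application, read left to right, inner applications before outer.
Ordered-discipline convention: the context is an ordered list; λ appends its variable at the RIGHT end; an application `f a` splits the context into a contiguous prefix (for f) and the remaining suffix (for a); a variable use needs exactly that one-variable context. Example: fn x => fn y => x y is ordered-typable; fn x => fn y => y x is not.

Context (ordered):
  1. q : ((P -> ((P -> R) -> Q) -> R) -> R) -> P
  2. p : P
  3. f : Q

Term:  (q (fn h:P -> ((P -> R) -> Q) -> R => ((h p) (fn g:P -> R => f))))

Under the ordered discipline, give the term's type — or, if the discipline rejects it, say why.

not well-typed under ordered — unused: g — weakening required
use counts: q: 1, p: 1, f: 1, h (bound): 1, g (bound): 0
left-to-right use order: q, h, p, f
typing: well-typed at P
across the five disciplines: ordered ✗; linear ✗; affine ✓; relevant ✗; unrestricted ✓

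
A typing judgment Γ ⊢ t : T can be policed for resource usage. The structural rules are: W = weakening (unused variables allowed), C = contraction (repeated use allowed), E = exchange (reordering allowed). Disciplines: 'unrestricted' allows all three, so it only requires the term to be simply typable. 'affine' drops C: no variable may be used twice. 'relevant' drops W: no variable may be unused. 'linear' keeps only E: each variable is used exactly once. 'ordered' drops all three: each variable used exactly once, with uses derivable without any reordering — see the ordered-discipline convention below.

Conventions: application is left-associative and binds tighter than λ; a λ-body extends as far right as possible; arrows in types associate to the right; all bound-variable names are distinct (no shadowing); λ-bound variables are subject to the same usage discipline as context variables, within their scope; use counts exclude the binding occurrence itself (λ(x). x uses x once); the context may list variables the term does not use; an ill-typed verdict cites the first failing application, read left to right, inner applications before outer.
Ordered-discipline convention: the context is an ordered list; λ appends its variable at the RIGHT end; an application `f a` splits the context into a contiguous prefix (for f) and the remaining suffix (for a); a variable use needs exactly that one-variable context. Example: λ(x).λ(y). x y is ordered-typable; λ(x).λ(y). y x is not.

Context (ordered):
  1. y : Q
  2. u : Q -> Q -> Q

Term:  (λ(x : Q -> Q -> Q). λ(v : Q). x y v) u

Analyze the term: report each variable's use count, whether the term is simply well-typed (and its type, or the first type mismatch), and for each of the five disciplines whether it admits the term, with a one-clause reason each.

use counts: y: 1×, u: 1×, x (λ-bound): 1×, v (λ-bound): 1×
left-to-right use order: x, y, v, u
typing: ✓ — Q -> Q
ordered: ✗, needs exchange: uses follow x, y, v, u
linear: ✓, single use per variable (y, u, x, v)
affine: ✓, y, u, x, v: no repeats, contraction unneeded
relevant: ✓, none of y, u, x, v goes unused
unrestricted: ✓, typability at Q -> Q is all that's needed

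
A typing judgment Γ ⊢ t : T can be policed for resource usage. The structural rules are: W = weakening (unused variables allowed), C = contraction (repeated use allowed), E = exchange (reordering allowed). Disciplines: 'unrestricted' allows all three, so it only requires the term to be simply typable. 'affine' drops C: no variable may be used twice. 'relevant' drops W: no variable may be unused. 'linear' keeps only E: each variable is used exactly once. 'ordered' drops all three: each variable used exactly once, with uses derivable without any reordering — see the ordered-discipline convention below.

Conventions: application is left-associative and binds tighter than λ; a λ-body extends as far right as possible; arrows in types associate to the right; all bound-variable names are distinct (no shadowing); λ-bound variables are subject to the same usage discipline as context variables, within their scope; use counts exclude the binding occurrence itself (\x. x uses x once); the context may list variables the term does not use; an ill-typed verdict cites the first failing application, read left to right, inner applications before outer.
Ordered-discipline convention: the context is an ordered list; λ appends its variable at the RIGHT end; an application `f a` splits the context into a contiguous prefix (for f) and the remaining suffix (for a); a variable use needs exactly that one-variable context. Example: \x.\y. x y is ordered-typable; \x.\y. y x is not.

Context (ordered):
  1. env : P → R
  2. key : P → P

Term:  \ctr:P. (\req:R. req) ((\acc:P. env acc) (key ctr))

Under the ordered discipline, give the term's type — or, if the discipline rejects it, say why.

term : P → R
use counts: env ×1, key ×1, ctr (λ-bound) ×1, req (λ-bound) ×1, acc (λ-bound) ×1
uses in reading order: req, env, acc, key, ctr
typing: well-typed — term : P → R
all disciplines: ordered ✓ | linear ✓ | affine ✓ | relevant ✓ | unrestricted ✓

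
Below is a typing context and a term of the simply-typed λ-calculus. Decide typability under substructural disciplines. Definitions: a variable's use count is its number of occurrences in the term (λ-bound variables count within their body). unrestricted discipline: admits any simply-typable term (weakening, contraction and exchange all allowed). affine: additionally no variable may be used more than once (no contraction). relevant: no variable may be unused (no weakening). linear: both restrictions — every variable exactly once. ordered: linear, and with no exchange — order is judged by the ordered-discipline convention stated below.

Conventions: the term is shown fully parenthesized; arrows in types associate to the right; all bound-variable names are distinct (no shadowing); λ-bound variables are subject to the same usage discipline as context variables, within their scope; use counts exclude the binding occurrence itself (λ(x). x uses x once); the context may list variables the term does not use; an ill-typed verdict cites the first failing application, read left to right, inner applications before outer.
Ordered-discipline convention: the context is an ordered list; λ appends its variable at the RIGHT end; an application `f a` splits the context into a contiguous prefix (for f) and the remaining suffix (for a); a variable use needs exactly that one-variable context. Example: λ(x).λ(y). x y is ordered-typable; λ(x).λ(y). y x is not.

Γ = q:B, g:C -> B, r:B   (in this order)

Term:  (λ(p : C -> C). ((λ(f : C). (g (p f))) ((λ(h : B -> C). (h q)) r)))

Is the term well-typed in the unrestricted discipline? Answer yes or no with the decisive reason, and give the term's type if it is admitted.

no — a type mismatch blocks all five
use counts: q ×1; g ×1; r ×1; p [bound] ×1; f [bound] ×1; h [bound] ×1
order of uses: g, p, f, h, q, r
typing: ill-typed: an argument B mismatches the expected B -> C
per-discipline verdicts: ordered ✗, linear ✗, affine ✗, relevant ✗, unrestricted ✗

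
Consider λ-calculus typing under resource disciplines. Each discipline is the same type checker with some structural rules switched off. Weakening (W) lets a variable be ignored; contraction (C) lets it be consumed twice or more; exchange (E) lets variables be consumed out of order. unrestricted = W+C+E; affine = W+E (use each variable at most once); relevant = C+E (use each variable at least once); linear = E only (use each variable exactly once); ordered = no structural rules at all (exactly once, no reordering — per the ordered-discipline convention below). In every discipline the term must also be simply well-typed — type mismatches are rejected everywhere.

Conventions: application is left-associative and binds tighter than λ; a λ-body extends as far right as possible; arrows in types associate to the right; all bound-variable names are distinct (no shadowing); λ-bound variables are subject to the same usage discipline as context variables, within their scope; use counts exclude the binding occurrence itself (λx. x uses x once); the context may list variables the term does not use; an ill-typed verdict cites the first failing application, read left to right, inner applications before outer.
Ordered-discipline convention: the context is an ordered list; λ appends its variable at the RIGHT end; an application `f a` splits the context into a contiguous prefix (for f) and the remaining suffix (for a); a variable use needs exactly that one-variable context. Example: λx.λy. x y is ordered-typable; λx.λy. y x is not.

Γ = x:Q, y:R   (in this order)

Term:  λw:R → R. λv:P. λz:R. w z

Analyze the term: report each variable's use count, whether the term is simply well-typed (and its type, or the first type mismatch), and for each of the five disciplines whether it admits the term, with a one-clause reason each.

counts: x ×0; y ×0; w (λ-bound) ×1; v (λ-bound) ×0; z (λ-bound) ×1
use order (left to right): w, z
typing: well-typed — term : (R → R) → P → R → R
ordered: ✗, unused: x, y, v — weakening required
linear: ✗, unused: x, y, v — weakening required
affine: ✓, none of x, y, w, v, z used more than once
relevant: ✗, unused: x, y, v — weakening required
unrestricted: ✓, well-typed at (R → R) → P → R → R; no restrictions here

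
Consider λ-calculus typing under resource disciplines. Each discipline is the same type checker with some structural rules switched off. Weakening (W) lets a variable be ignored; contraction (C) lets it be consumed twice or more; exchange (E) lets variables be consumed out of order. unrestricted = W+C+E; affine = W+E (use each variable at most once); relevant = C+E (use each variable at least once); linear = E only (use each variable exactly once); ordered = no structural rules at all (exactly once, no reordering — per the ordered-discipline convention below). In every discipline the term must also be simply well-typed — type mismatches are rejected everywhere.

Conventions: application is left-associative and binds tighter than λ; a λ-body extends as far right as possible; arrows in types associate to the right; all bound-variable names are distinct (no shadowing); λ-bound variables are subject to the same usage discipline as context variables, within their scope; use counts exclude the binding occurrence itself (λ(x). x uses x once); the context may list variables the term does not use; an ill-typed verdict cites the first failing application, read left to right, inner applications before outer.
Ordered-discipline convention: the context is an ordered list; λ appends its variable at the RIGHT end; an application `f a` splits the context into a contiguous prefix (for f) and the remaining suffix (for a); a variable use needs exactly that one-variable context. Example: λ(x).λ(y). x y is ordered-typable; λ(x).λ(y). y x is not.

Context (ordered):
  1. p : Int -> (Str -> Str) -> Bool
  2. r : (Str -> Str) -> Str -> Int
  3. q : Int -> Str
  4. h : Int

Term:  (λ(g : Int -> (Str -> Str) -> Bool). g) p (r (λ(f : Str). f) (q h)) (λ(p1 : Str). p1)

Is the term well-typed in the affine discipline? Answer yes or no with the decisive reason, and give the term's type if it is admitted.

yes — p, r, q, h, g, f, p1: no repeats, contraction unneeded; term : Bool
use counts: p ×1; r ×1; q ×1; h ×1; g (λ-bound) ×1; f (λ-bound) ×1; p1 (λ-bound) ×1
use order (left to right): g, p, r, f, q, h, p1
typing: ✓ — Bool
all disciplines: ordered ✓, linear ✓, affine ✓, relevant ✓, unrestricted ✓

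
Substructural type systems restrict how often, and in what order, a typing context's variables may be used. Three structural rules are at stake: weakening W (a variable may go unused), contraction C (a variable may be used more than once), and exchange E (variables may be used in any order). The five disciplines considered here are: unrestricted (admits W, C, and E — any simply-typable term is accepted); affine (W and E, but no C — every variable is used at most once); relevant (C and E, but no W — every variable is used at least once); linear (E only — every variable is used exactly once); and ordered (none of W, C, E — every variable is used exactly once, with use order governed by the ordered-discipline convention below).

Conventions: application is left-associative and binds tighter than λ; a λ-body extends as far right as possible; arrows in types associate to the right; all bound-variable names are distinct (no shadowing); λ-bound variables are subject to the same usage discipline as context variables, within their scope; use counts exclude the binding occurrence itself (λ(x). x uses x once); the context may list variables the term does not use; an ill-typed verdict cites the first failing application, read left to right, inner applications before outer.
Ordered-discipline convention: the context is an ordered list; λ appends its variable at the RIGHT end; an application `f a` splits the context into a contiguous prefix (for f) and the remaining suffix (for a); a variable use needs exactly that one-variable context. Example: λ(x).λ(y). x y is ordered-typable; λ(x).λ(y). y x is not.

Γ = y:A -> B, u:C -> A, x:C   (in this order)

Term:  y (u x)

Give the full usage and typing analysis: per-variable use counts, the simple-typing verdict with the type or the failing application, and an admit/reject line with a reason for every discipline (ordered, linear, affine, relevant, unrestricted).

variable uses: y: 1×; u: 1×; x: 1×
use order (left to right): y, u, x
typing: ✓ — B
ordered: ✓, y, u, x: once each, no exchange needed
linear: ✓, exactly-once usage across y, u, x
affine: ✓, none of y, u, x used more than once
relevant: ✓, every one of y, u, x appears
unrestricted: ✓, typability at B is all that's needed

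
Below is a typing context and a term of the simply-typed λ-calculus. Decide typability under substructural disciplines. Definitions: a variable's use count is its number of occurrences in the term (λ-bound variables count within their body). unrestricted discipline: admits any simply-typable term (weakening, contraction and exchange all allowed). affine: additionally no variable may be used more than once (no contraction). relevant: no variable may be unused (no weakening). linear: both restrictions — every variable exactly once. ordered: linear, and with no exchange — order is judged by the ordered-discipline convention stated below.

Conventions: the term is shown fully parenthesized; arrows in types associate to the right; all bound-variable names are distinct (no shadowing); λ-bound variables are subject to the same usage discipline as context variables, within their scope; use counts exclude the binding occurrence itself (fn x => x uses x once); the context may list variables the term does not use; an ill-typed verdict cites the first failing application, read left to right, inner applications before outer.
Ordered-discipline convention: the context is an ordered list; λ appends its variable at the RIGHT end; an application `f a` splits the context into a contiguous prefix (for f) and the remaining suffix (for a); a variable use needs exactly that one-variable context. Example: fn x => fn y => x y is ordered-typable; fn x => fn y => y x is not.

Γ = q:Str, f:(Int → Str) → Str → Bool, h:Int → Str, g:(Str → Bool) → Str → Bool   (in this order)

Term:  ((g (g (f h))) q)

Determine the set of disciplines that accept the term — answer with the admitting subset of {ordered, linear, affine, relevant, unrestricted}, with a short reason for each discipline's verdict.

admitting disciplines: relevant, unrestricted
use counts: q: 1; f: 1; h: 1; g: 2
use order (left to right): g, g, f, h, q
typing: well-typed — term : Bool
ordered: ✗ — repeated use of g ×2
linear: ✗ — repeated use of g ×2
affine: ✗ — repeated use of g ×2
relevant: ✓ — at least one use each (q, f, h, g)
unrestricted: ✓ — type-checks (Bool) and nothing is barred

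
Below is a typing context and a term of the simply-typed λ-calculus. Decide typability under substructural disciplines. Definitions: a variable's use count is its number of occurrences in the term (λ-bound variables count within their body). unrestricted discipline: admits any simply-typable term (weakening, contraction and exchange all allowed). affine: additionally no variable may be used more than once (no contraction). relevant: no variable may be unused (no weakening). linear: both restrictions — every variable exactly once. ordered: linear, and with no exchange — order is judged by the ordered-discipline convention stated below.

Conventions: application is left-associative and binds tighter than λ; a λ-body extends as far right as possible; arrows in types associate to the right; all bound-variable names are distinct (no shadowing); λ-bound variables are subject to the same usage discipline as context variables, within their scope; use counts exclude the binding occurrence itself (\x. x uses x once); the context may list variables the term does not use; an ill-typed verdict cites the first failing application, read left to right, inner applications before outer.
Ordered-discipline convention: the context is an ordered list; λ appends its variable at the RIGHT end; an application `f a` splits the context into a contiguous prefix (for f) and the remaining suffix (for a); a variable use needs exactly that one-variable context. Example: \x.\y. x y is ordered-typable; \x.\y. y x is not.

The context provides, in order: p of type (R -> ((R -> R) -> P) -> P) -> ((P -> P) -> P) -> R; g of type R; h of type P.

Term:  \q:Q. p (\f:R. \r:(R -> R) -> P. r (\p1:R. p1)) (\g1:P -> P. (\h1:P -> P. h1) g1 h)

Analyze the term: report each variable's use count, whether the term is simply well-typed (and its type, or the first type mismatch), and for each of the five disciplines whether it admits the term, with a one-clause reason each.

counts: p: 1; g: 0; h: 1; q [bound]: 0; f [bound]: 0; r [bound]: 1; p1 [bound]: 1; g1 [bound]: 1; h1 [bound]: 1
order of uses: p, r, p1, h1, g1, h
typing: the term checks, with type Q -> R
ordered: ✗ — g, q, f never used (weakening)
linear: ✗ — g, q, f never used (weakening)
affine: ✓ — none of p, g, h, q, f, r, p1, g1, h1 used more than once
relevant: ✗ — g, q, f never used (weakening)
unrestricted: ✓ — typability at Q -> R is all that's needed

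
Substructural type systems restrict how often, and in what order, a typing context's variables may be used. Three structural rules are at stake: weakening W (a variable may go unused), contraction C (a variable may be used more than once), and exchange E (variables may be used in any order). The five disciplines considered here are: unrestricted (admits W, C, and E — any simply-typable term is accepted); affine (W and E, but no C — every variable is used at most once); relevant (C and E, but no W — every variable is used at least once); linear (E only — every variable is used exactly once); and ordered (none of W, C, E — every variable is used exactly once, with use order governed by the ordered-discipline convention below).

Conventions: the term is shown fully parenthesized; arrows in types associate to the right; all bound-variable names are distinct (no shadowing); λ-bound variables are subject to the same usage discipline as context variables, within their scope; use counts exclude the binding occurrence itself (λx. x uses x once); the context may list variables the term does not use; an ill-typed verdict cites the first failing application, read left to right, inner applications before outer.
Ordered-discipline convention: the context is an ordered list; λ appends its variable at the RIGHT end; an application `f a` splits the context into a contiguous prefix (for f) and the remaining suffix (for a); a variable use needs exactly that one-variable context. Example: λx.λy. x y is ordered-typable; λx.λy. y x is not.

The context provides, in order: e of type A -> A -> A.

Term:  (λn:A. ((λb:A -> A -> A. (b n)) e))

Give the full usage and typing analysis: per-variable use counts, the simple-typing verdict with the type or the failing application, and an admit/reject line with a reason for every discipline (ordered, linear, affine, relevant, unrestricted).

usage: e: 1, n (λ-bound): 1, b (λ-bound): 1
order of uses: b, n, e
typing: well-typed at A -> A -> A
ordered ✗ (use order b, n, e needs exchange)
linear ✓ (each of e, n, b used exactly once)
affine ✓ (no duplicate uses among e, n, b)
relevant ✓ (at least one use each (e, n, b))
unrestricted ✓ (typability at A -> A -> A is all that's needed)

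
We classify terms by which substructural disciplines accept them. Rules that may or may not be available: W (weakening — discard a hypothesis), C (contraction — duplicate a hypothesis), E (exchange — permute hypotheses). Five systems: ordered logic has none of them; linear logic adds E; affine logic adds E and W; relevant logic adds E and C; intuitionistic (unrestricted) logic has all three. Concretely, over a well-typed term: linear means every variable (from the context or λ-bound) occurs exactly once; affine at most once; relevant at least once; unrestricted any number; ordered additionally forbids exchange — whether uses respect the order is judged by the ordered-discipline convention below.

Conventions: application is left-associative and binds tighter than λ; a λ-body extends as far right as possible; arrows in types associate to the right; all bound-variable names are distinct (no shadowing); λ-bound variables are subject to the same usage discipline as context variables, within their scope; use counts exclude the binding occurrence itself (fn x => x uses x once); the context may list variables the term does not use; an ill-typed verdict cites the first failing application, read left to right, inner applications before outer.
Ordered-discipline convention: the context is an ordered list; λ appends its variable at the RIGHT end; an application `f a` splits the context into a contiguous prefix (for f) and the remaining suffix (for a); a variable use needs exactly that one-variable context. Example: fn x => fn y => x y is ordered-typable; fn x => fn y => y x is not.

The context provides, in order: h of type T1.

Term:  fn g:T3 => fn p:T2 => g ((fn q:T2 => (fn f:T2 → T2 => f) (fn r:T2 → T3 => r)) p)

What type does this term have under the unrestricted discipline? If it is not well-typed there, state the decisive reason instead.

not well-typed under unrestricted — fails simple typing
usage: h: 0, g (bound): 1, p (bound): 1, q (bound): 0, f (bound): 1, r (bound): 1
order of uses: g, f, r, p
typing: ill-typed: a function awaiting T2 → T2 gets (T2 → T3) → T2 → T3
across the five disciplines: ordered ✗ | linear ✗ | affine ✗ | relevant ✗ | unrestricted ✗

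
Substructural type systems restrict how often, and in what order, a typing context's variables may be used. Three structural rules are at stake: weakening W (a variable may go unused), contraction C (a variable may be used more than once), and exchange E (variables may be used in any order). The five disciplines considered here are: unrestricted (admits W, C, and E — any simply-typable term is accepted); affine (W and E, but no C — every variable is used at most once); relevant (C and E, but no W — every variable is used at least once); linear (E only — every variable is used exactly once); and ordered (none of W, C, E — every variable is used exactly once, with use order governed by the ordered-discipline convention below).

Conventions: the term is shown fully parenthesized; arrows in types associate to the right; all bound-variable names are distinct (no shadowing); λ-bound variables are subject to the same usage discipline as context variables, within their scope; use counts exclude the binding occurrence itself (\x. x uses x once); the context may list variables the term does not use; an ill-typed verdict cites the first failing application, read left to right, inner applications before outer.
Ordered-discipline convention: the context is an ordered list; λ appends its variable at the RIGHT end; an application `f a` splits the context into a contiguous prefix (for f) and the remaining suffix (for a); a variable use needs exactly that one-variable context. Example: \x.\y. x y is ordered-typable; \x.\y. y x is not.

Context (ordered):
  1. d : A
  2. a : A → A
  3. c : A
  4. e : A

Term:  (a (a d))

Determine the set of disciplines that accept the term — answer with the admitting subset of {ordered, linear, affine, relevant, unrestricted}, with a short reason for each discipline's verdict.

admitting disciplines: unrestricted
usage: d: 1, a: 2, c: 0, e: 0
use order (left to right): a, a, d
typing: well-typed at A
ordered: ✗ — repeated use of a ×2; c, e never used (weakening)
linear: ✗ — repeated use of a ×2; c, e never used (weakening)
affine: ✗ — repeated use of a ×2
relevant: ✗ — c, e never used (weakening)
unrestricted: ✓ — type-checks (A) and nothing is barred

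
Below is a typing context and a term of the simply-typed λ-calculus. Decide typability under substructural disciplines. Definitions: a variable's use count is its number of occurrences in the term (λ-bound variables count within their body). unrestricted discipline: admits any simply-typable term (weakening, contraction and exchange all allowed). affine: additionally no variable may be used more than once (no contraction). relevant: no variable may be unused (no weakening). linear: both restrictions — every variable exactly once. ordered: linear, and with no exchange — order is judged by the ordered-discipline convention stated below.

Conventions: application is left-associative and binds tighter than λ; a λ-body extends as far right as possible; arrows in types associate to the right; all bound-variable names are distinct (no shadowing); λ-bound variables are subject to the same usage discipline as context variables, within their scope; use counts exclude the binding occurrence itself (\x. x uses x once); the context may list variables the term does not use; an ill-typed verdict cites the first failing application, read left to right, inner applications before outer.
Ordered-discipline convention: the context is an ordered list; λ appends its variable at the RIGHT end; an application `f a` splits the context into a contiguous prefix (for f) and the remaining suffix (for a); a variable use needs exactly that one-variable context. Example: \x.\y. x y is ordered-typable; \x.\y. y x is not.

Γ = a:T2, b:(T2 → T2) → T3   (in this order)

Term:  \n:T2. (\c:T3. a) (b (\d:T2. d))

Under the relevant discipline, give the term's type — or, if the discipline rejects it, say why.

not well-typed under relevant — n, c left unused
use counts: a: 1, b: 1, n (bound): 0, c (bound): 0, d (bound): 1
order of uses: a, b, d
typing: well-typed — term : T2 → T2
all disciplines: ordered ✗ | linear ✗ | affine ✓ | relevant ✗ | unrestricted ✓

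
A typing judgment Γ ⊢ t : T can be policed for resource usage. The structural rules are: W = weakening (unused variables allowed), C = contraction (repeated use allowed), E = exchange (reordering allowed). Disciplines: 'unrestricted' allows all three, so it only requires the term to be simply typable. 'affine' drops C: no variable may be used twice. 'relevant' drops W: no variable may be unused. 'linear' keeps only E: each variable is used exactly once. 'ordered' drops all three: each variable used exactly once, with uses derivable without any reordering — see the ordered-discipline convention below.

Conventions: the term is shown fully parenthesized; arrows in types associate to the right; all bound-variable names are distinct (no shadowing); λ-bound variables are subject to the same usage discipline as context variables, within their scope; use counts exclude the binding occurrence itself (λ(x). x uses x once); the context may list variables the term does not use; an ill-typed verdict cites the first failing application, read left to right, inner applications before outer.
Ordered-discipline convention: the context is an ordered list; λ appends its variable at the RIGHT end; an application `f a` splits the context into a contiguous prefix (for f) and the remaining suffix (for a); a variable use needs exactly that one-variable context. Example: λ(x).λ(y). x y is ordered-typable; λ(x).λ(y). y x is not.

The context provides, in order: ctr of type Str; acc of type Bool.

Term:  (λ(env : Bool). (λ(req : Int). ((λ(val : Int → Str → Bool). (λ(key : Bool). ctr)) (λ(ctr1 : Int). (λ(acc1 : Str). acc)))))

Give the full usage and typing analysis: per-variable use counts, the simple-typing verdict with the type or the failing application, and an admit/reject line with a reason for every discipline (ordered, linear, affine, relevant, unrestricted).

counts: ctr ×1, acc ×1, env (bound) ×0, req (bound) ×0, val (bound) ×0, key (bound) ×0, ctr1 (bound) ×0, acc1 (bound) ×0
uses in reading order: ctr, acc
typing: well-typed — term : Bool → Int → Bool → Str
ordered: ✗ — unused: env, req, val, key, ctr1, acc1 — weakening required
linear: ✗ — unused: env, req, val, key, ctr1, acc1 — weakening required
affine: ✓ — ctr, acc, env, req, val, key, ctr1, acc1: no repeats, contraction unneeded
relevant: ✗ — unused: env, req, val, key, ctr1, acc1 — weakening required
unrestricted: ✓ — typability at Bool → Int → Bool → Str is all that's needed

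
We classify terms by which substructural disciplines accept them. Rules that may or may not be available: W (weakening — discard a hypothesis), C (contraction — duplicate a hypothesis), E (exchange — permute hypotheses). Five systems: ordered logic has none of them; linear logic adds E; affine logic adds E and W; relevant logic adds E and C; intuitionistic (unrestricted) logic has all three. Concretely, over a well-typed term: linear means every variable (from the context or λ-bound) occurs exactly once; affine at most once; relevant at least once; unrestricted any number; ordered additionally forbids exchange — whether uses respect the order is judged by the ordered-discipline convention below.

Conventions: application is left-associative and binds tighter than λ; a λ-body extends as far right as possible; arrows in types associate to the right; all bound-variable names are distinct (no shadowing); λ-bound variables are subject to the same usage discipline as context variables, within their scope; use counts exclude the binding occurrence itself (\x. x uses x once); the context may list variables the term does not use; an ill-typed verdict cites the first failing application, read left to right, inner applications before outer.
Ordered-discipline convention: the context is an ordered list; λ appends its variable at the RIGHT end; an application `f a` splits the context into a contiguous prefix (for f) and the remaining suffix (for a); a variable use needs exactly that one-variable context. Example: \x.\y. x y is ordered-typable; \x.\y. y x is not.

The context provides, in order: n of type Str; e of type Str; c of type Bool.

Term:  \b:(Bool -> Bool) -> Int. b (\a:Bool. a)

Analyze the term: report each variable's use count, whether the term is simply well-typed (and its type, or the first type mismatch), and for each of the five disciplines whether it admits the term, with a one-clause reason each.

use counts: n=0; e=0; c=0; b (λ-bound)=1; a (λ-bound)=1
left-to-right use order: b, a
typing: ✓ — ((Bool -> Bool) -> Int) -> Int
ordered: ✗ — n, e, c left unused
linear: ✗ — n, e, c left unused
affine: ✓ — none of n, e, c, b, a used more than once
relevant: ✗ — n, e, c left unused
unrestricted: ✓ — type-checks (((Bool -> Bool) -> Int) -> Int) and nothing is barred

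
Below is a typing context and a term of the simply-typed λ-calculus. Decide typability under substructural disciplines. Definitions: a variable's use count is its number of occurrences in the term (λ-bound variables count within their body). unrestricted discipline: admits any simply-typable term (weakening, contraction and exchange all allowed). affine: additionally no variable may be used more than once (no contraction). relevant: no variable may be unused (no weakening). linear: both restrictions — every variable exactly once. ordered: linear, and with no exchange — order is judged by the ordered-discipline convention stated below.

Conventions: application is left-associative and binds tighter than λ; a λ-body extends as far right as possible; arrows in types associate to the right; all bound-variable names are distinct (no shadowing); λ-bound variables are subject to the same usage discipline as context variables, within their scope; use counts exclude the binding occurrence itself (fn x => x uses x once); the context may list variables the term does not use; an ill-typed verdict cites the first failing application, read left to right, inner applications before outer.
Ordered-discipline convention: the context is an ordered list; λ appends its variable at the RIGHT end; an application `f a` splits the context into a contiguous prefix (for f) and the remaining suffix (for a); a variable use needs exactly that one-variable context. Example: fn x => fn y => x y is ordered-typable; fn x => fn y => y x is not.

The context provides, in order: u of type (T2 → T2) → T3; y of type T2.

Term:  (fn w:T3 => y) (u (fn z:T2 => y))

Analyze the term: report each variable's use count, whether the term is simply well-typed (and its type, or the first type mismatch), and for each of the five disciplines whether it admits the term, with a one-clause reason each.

use counts: u ×1, y ×2, w [bound] ×0, z [bound] ×0
order of uses: y, u, y
typing: well-typed at T2
ordered: ✗, repeated use of y ×2; unused: w, z — weakening required
linear: ✗, repeated use of y ×2; unused: w, z — weakening required
affine: ✗, repeated use of y ×2
relevant: ✗, unused: w, z — weakening required
unrestricted: ✓, typability at T2 is all that's needed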